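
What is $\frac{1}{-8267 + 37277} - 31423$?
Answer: $- \frac{911581229}{29010} \approx -31423.0$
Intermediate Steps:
$\frac{1}{-8267 + 37277} - 31423 = \frac{1}{29010} - 31423 = - \frac{911581229}{29010}$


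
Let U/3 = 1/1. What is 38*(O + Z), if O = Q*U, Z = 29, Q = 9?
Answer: 2128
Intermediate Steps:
U = 3 (U = 3/1 = 3*1 = 3)
O = 27 (O = 9*3 = 27)
38*(O + Z) = 38*(27 + 29) = 38*56 = 2128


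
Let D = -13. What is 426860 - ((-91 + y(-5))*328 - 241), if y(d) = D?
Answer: 461213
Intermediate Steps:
y(d) = -13
426860 - ((-91 + y(-5))*328 - 241) = 426860 - ((-91 - 13)*328 - 241) = 426860 - (-104*328 - 241) = 426860 - (-34112 - 241) = 426860 - 1*(-34353) = 426860 + 34353 = 461213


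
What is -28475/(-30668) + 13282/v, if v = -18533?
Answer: 7082047/33433532 ≈ 0.21182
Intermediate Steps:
-28475/(-30668) + 13282/v = -28475/(-30668) + 13282/(-18533) = -28475*(-1/30668) + 13282*(-1/18533) = 1675/1804 - 13282/18533 = 7082047/33433532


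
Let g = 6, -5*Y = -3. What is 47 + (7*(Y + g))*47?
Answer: 11092/5 ≈ 2218.4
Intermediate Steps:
Y = ⅗ (Y = -⅕*(-3) = ⅗ ≈ 0.60000)
47 + (7*(Y + g))*47 = 47 + (7*(⅗ + 6))*47 = 47 + (7*(33/5))*47 = 47 + (231/5)*47 = 47 + 10857/5 = 11092/5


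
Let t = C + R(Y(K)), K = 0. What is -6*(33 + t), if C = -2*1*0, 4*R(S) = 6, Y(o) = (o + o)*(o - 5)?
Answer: -207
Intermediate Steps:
Y(o) = 2*o*(-5 + o) (Y(o) = (2*o)*(-5 + o) = 2*o*(-5 + o))
R(S) = 3/2 (R(S) = (1/4)*6 = 3/2)
C = 0 (C = -2*0 = 0)
t = 3/2 (t = 0 + 3/2 = 3/2 ≈ 1.5000)
-6*(33 + t) = -6*(33 + 3/2) = -6*69/2 = -207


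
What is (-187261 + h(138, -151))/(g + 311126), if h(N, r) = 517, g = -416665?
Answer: 186744/105539 ≈ 1.7694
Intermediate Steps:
(-187261 + h(138, -151))/(g + 311126) = (-187261 + 517)/(-416665 + 311126) = -186744/(-105539) = -186744*(-1/105539) = 186744/105539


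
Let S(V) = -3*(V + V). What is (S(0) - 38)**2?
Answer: 1444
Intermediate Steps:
S(V) = -6*V
(S(0) - 38)**2 = (-6*0 - 38)**2 = (0 - 38)**2 = (-38)**2 = 1444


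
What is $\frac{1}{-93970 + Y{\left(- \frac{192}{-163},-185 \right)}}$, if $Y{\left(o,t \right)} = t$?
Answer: $- \frac{1}{94155} \approx -1.0621 \cdot 10^{-5}$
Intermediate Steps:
$\frac{1}{-93970 + Y{\left(- \frac{192}{-163},-185 \right)}} = \frac{1}{-93970 - 185} = \frac{1}{-94155} = - \frac{1}{94155}$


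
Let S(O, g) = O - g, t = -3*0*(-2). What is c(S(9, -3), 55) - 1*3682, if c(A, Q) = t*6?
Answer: -3682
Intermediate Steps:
t = 0 (t = 0*(-2) = 0)
c(A, Q) = 0 (c(A, Q) = 0*6 = 0)
c(S(9, -3), 55) - 1*3682 = 0 - 1*3682 = 0 - 3682 = -3682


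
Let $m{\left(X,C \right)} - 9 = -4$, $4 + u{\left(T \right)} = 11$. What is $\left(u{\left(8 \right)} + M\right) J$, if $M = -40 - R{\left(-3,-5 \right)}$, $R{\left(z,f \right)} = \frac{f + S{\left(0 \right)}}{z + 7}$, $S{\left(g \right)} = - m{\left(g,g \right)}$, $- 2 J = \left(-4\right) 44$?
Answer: $-2684$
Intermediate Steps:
$u{\left(T \right)} = 7$ ($u{\left(T \right)} = -4 + 11 = 7$)
$m{\left(X,C \right)} = 5$ ($m{\left(X,C \right)} = 9 - 4 = 5$)
$J = 88$ ($J = - \frac{\left(-4\right) 44}{2} = \left(- \frac{1}{2}\right) \left(-176\right) = 88$)
$S{\left(g \right)} = -5$ ($S{\left(g \right)} = \left(-1\right) 5 = -5$)
$R{\left(z,f \right)} = \frac{-5 + f}{7 + z}$ ($R{\left(z,f \right)} = \frac{f - 5}{z + 7} = \frac{-5 + f}{7 + z}$)
$M = - \frac{75}{2}$ ($M = -40 - \frac{-5 - 5}{7 - 3} = -40 - \frac{1}{4} \left(-10\right) = -40 - - \frac{5}{2} = -40 + \frac{5}{2} = - \frac{75}{2} \approx -37.5$)
$\left(u{\left(8 \right)} + M\right) J = \left(7 - \frac{75}{2}\right) 88 = \left(- \frac{61}{2}\right) 88 = -2684$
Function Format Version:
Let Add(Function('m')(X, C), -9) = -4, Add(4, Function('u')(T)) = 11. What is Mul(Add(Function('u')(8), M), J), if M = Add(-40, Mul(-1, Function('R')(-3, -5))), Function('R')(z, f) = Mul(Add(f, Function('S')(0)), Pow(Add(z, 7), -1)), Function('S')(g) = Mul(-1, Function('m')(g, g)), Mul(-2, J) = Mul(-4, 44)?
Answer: -2684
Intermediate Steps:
Function('u')(T) = 7 (Function('u')(T) = Add(-4, 11) = 7)
Function('m')(X, C) = 5 (Function('m')(X, C) = Add(9, -4) = 5)
J = 88 (J = Mul(Rational(-1, 2), Mul(-4, 44)) = Mul(Rational(-1, 2), -176) = 88)
Function('S')(g) = -5 (Function('S')(g) = Mul(-1, 5) = -5)
Function('R')(z, f) = Mul(Pow(Add(7, z), -1), Add(-5, f)) (Function('R')(z, f) = Mul(Add(f, -5), Pow(Add(z, 7), -1)) = Mul(Add(-5, f), Pow(Add(7, z), -1)) = Mul(Pow(Add(7, z), -1), Add(-5, f)))
M = Rational(-75, 2) (M = Add(-40, Mul(-1, Mul(Pow(Add(7, -3), -1), Add(-5, -5)))) = Add(-40, Mul(-1, Mul(Pow(4, -1), -10))) = Add(-40, Mul(-1, Mul(Rational(1, 4), -10))) = Add(-40, Mul(-1, Rational(-5, 2))) = Add(-40, Rational(5, 2)) = Rational(-75, 2) ≈ -37.500)
Mul(Add(Function('u')(8), M), J) = Mul(Add(7, Rational(-75, 2)), 88) = Mul(Rational(-61, 2), 88) = -2684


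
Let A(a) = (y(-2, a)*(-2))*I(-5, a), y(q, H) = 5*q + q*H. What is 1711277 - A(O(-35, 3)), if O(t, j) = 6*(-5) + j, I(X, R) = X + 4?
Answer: 1711189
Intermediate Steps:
I(X, R) = 4 + X
O(t, j) = -30 + j
y(q, H) = 5*q + H*q
A(a) = -20 - 4*a (A(a) = (-2*(5 + a)*(-2))*(4 - 5) = ((-10 - 2*a)*(-2))*(-1) = (20 + 4*a)*(-1) = -20 - 4*a)
1711277 - A(O(-35, 3)) = 1711277 - (-20 - 4*(-30 + 3)) = 1711277 - (-20 - 4*(-27)) = 1711277 - (-20 + 108) = 1711277 - 1*88 = 1711277 - 88 = 1711189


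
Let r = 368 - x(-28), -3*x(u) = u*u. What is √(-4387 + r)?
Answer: I*√33819/3 ≈ 61.3*I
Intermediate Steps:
x(u) = -u²/3 (x(u) = -u*u/3 = -u²/3)
r = 1888/3 (r = 368 - (-1)*(-28)²/3 = 368 - (-1)*784/3 = 368 - 1*(-784/3) = 368 + 784/3 = 1888/3 ≈ 629.33)
√(-4387 + r) = √(-4387 + 1888/3) = √(-11273/3) = I*√33819/3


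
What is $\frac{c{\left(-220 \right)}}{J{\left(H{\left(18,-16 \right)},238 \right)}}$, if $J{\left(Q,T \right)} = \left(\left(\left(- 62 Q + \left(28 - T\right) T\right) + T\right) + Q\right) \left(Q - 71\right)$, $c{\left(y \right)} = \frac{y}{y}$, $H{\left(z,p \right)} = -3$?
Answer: $\frac{1}{3667366} \approx 2.7268 \cdot 10^{-7}$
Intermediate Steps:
$c{\left(y \right)} = 1$
$J{\left(Q,T \right)} = \left(-71 + Q\right) \left(T - 61 Q + T \left(28 - T\right)\right)$ ($J{\left(Q,T \right)} = \left(\left(\left(- 62 Q + T \left(28 - T\right)\right) + T\right) + Q\right) \left(-71 + Q\right) = \left(\left(T - 62 Q + T \left(28 - T\right)\right) + Q\right) \left(-71 + Q\right) = \left(T - 61 Q + T \left(28 - T\right)\right) \left(-71 + Q\right) = \left(-71 + Q\right) \left(T - 61 Q + T \left(28 - T\right)\right)$)
$\frac{c{\left(-220 \right)}}{J{\left(H{\left(18,-16 \right)},238 \right)}} = 1 \frac{1}{\left(-2059\right) 238 - 61 \left(-3\right)^{2} + 71 \cdot 238^{2} + 4331 \left(-3\right) - - 3 \cdot 238^{2} + 29 \left(-3\right) 238} = 1 \frac{1}{-490042 - 549 + 71 \cdot 56644 - 12993 - \left(-3\right) 56644 - 20706} = 1 \frac{1}{-490042 - 549 + 4021724 - 12993 + 169932 - 20706} = 1 \cdot \frac{1}{3667366} = \frac{1}{3667366}$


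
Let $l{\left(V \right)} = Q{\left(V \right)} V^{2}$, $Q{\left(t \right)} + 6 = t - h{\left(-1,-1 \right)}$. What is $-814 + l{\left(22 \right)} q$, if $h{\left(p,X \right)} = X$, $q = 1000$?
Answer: $8227186$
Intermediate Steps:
$Q{\left(t \right)} = -5 + t$ ($Q{\left(t \right)} = -6 + \left(t - -1\right) = -6 + \left(t + 1\right) = -6 + \left(1 + t\right) = -5 + t$)
$l{\left(V \right)} = V^{2} \left(-5 + V\right)$ ($l{\left(V \right)} = \left(-5 + V\right) V^{2} = V^{2} \left(-5 + V\right)$)
$-814 + l{\left(22 \right)} q = -814 + 22^{2} \left(-5 + 22\right) 1000 = -814 + 484 \cdot 17 \cdot 1000 = -814 + 8228 \cdot 1000 = -814 + 8228000 = 8227186$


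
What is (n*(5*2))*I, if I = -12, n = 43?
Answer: -5160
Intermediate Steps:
(n*(5*2))*I = (43*(5*2))*(-12) = (43*10)*(-12) = 430*(-12) = -5160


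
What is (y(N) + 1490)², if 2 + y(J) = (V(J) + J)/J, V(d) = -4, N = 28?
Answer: 108618084/49 ≈ 2.2167e+6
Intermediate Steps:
y(J) = -2 + (-4 + J)/J
(y(N) + 1490)² = ((-4 - 1*28)/28 + 1490)² = ((-4 - 28)/28 + 1490)² = ((1/28)*(-32) + 1490)² = (-8/7 + 1490)² = (10422/7)² = 108618084/49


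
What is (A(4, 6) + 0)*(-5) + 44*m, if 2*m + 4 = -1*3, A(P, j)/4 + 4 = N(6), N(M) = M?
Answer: -194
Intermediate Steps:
A(P, j) = 8 (A(P, j) = -16 + 4*6 = -16 + 24 = 8)
m = -7/2 (m = -2 + (-1*3)/2 = -2 + (1/2)*(-3) = -2 - 3/2 = -7/2 ≈ -3.5000)
(A(4, 6) + 0)*(-5) + 44*m = (8 + 0)*(-5) + 44*(-7/2) = 8*(-5) - 154 = -40 - 154 = -194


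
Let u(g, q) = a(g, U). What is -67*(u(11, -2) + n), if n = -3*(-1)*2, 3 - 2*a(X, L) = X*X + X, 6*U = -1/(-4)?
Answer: 7839/2 ≈ 3919.5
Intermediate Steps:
U = 1/24 (U = (-1/(-4))/6 = (-1*(-¼))/6 = (⅙)*(¼) = 1/24 ≈ 0.041667)
a(X, L) = 3/2 - X/2 - X²/2 (a(X, L) = 3/2 - (X*X + X)/2 = 3/2 - (X² + X)/2 = 3/2 - (X + X²)/2 = 3/2 + (-X/2 - X²/2) = 3/2 - X/2 - X²/2)
n = 6 (n = 3*2 = 6)
u(g, q) = 3/2 - g/2 - g²/2
-67*(u(11, -2) + n) = -67*((3/2 - ½*11 - ½*11²) + 6) = -67*((3/2 - 11/2 - ½*121) + 6) = -67*((3/2 - 11/2 - 121/2) + 6) = -67*(-129/2 + 6) = -67*(-117/2) = 7839/2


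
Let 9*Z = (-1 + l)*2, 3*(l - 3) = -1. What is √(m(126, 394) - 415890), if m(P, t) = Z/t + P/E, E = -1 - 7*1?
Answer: I*√5229647133747/3546 ≈ 644.91*I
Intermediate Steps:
l = 8/3 (l = 3 + (⅓)*(-1) = 3 - ⅓ = 8/3 ≈ 2.6667)
E = -8 (E = -1 - 7 = -8)
Z = 10/27 (Z = ((-1 + 8/3)*2)/9 = ((5/3)*2)/9 = (⅑)*(10/3) = 10/27 ≈ 0.37037)
m(P, t) = -P/8 + 10/(27*t) (m(P, t) = 10/(27*t) + P/(-8) = 10/(27*t) + P*(-⅛) = 10/(27*t) - P/8 = -P/8 + 10/(27*t))
√(m(126, 394) - 415890) = √((-⅛*126 + (10/27)/394) - 415890) = √((-63/4 + (10/27)*(1/394)) - 415890) = √((-63/4 + 5/5319) - 415890) = √(-335077/21276 - 415890) = √(-8848810717/21276) = I*√5229647133747/3546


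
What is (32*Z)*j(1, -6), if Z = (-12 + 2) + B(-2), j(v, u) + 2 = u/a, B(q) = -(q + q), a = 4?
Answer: 672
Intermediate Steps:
B(q) = -2*q
j(v, u) = -2 + u/4
Z = -6 (Z = (-12 + 2) - 2*(-2) = -10 + 4 = -6)
(32*Z)*j(1, -6) = (32*(-6))*(-2 + (1/4)*(-6)) = -192*(-2 - 3/2) = -192*(-7/2) = 672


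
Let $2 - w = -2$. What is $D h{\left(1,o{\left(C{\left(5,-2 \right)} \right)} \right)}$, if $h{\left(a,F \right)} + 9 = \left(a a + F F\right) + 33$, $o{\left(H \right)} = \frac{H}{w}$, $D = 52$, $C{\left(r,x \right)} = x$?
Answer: $1313$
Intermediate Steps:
$w = 4$ ($w = 2 - -2 = 2 + 2 = 4$)
$o{\left(H \right)} = \frac{H}{4}$
$h{\left(a,F \right)} = 24 + F^{2} + a^{2}$ ($h{\left(a,F \right)} = -9 + \left(\left(a a + F F\right) + 33\right) = -9 + \left(\left(a^{2} + F^{2}\right) + 33\right) = -9 + \left(\left(F^{2} + a^{2}\right) + 33\right) = -9 + \left(33 + F^{2} + a^{2}\right) = 24 + F^{2} + a^{2}$)
$D h{\left(1,o{\left(C{\left(5,-2 \right)} \right)} \right)} = 52 \left(24 + \left(\frac{1}{4} \left(-2\right)\right)^{2} + 1^{2}\right) = 52 \left(24 + \left(- \frac{1}{2}\right)^{2} + 1\right) = 52 \left(24 + \frac{1}{4} + 1\right) = 52 \cdot \frac{101}{4} = 1313$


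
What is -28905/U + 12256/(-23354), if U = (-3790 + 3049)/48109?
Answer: 5412640806939/2884219 ≈ 1.8766e+6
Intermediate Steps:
U = -741/48109 (U = -741*1/48109 = -741/48109 ≈ -0.015403)
-28905/U + 12256/(-23354) = -28905/(-741/48109) + 12256/(-23354) = -28905*(-48109/741) + 12256*(-1/23354) = 463530215/247 - 6128/11677 = 5412640806939/2884219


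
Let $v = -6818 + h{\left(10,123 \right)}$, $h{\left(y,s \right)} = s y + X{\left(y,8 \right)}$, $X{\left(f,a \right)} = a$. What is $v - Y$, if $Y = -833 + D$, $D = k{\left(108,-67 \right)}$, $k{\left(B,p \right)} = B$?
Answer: $-4855$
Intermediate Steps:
$h{\left(y,s \right)} = 8 + s y$ ($h{\left(y,s \right)} = s y + 8 = 8 + s y$)
$D = 108$
$v = -5580$ ($v = -6818 + \left(8 + 123 \cdot 10\right) = -6818 + \left(8 + 1230\right) = -6818 + 1238 = -5580$)
$Y = -725$ ($Y = -833 + 108 = -725$)
$v - Y = -5580 - -725 = -5580 + 725 = -4855$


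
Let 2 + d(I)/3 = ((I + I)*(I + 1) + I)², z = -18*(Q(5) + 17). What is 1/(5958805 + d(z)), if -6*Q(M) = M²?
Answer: 1/33732405322 ≈ 2.9645e-11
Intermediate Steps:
Q(M) = -M²/6
z = -231 (z = -18*(-⅙*5² + 17) = -18*(-⅙*25 + 17) = -18*(-25/6 + 17) = -18*77/6 = -231)
d(I) = -6 + 3*(I + 2*I*(1 + I))² (d(I) = -6 + 3*((I + I)*(I + 1) + I)² = -6 + 3*((2*I)*(1 + I) + I)² = -6 + 3*(2*I*(1 + I) + I)² = -6 + 3*(I + 2*I*(1 + I))²)
1/(5958805 + d(z)) = 1/(5958805 + (-6 + 3*(-231)²*(3 + 2*(-231))²)) = 1/(5958805 + (-6 + 3*53361*(3 - 462)²)) = 1/(5958805 + (-6 + 3*53361*(-459)²)) = 1/(5958805 + (-6 + 3*53361*210681)) = 1/(5958805 + (-6 + 33726446523)) = 1/(5958805 + 33726446517) = 1/33732405322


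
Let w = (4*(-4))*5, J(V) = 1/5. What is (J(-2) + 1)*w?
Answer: -96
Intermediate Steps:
J(V) = ⅕
w = -80 (w = -16*5 = -80)
(J(-2) + 1)*w = (⅕ + 1)*(-80) = (6/5)*(-80) = -96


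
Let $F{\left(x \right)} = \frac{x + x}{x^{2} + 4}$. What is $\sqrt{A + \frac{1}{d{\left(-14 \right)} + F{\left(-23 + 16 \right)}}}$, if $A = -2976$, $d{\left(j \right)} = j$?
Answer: $\frac{i \sqrt{47248089}}{126} \approx 54.553 i$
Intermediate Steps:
$F{\left(x \right)} = \frac{2 x}{4 + x^{2}}$
$\sqrt{A + \frac{1}{d{\left(-14 \right)} + F{\left(-23 + 16 \right)}}} = \sqrt{-2976 + \frac{1}{-14 + \frac{2 \left(-23 + 16\right)}{4 + \left(-23 + 16\right)^{2}}}} = \sqrt{-2976 + \frac{1}{-14 + 2 \left(-7\right) \frac{1}{4 + \left(-7\right)^{2}}}} = \sqrt{-2976 + \frac{1}{-14 + 2 \left(-7\right) \frac{1}{4 + 49}}} = \sqrt{-2976 + \frac{1}{-14 + 2 \left(-7\right) \frac{1}{53}}} = \sqrt{-2976 + \frac{1}{-14 - \frac{14}{53}}} = \sqrt{-2976 + \frac{1}{- \frac{756}{53}}} = \sqrt{-2976 - \frac{53}{756}} = \sqrt{- \frac{2249909}{756}} = \frac{i \sqrt{47248089}}{126}$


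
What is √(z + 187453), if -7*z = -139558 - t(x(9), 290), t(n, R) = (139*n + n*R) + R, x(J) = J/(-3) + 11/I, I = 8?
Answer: 85*√22498/28 ≈ 455.34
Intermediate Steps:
x(J) = 11/8 - J/3 (x(J) = J/(-3) + 11/8 = J*(-⅓) + 11*(⅛) = -J/3 + 11/8 = 11/8 - J/3)
t(n, R) = R + 139*n + R*n (t(n, R) = (139*n + R*n) + R = R + 139*n + R*n)
z = 1113207/56 (z = -(-139558 - (290 + 139*(11/8 - ⅓*9) + 290*(11/8 - ⅓*9)))/7 = -(-139558 - (290 + 139*(11/8 - 3) + 290*(11/8 - 3)))/7 = -(-139558 - (290 + 139*(-13/8) + 290*(-13/8)))/7 = -(-139558 - (290 - 1807/8 - 1885/4))/7 = -(-139558 - 1*(-3257/8))/7 = -(-139558 + 3257/8)/7 = -⅐*(-1113207/8) = 1113207/56 ≈ 19879.)
√(z + 187453) = √(1113207/56 + 187453) = √(11610575/56) = 85*√22498/28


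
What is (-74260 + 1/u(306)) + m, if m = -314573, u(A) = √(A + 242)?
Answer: -388833 + √137/274 ≈ -3.8883e+5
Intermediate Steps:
u(A) = √(242 + A)
(-74260 + 1/u(306)) + m = (-74260 + 1/(√(242 + 306))) - 314573 = (-74260 + 1/(√548)) - 314573 = (-74260 + 1/(2*√137)) - 314573 = (-74260 + √137/274) - 314573 = -388833 + √137/274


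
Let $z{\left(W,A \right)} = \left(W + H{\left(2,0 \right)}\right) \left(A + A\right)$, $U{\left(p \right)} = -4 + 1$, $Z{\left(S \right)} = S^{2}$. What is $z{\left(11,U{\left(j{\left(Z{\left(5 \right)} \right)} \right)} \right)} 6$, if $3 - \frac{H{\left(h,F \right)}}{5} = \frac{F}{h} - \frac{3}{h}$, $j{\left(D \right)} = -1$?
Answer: $-1206$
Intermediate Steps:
$H{\left(h,F \right)} = 15 + \frac{15}{h} - \frac{5 F}{h}$ ($H{\left(h,F \right)} = 15 - 5 \left(\frac{F}{h} - \frac{3}{h}\right) = 15 - 5 \left(- \frac{3}{h} + \frac{F}{h}\right) = 15 - \left(- \frac{15}{h} + \frac{5 F}{h}\right) = 15 + \frac{15}{h} - \frac{5 F}{h}$)
$U{\left(p \right)} = -3$
$z{\left(W,A \right)} = 2 A \left(\frac{45}{2} + W\right)$ ($z{\left(W,A \right)} = \left(W + \frac{5 \left(3 - 0 + 3 \cdot 2\right)}{2}\right) \left(A + A\right) = \left(W + 5 \cdot \frac{1}{2} \left(3 + 0 + 6\right)\right) 2 A = \left(W + 5 \cdot \frac{1}{2} \cdot 9\right) 2 A = \left(W + \frac{45}{2}\right) 2 A = \left(\frac{45}{2} + W\right) 2 A = 2 A \left(\frac{45}{2} + W\right)$)
$z{\left(11,U{\left(j{\left(Z{\left(5 \right)} \right)} \right)} \right)} 6 = - 3 \left(45 + 2 \cdot 11\right) 6 = - 3 \left(45 + 22\right) 6 = \left(-3\right) 67 \cdot 6 = \left(-201\right) 6 = -1206$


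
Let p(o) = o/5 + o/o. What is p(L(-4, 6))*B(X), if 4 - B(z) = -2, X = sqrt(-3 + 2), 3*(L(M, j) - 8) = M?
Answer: 14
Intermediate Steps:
L(M, j) = 8 + M/3
X = I (X = sqrt(-1) = I ≈ 1.0*I)
p(o) = 1 + o/5 (p(o) = o*(1/5) + 1 = o/5 + 1 = 1 + o/5)
B(z) = 6 (B(z) = 4 - 1*(-2) = 4 + 2 = 6)
p(L(-4, 6))*B(X) = (1 + (8 + (1/3)*(-4))/5)*6 = (1 + (8 - 4/3)/5)*6 = (1 + (1/5)*(20/3))*6 = (1 + 4/3)*6 = (7/3)*6 = 14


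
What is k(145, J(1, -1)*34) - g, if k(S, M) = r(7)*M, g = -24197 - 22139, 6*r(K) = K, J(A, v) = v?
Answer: 138889/3 ≈ 46296.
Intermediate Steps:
r(K) = K/6
g = -46336
k(S, M) = 7*M/6 (k(S, M) = ((⅙)*7)*M = 7*M/6)
k(145, J(1, -1)*34) - g = 7*(-1*34)/6 - 1*(-46336) = (7/6)*(-34) + 46336 = -119/3 + 46336 = 138889/3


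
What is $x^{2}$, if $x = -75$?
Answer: $5625$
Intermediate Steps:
$x^{2} = \left(-75\right)^{2} = 5625$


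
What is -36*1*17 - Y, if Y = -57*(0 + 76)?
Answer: 3720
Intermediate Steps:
Y = -4332 (Y = -57*76 = -4332)
-36*1*17 - Y = -36*1*17 - 1*(-4332) = -36*17 + 4332 = -612 + 4332 = 3720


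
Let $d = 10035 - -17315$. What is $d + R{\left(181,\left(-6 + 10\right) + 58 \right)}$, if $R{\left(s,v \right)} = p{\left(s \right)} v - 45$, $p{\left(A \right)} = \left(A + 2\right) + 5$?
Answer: $38961$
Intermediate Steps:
$p{\left(A \right)} = 7 + A$ ($p{\left(A \right)} = \left(2 + A\right) + 5 = 7 + A$)
$R{\left(s,v \right)} = -45 + v \left(7 + s\right)$ ($R{\left(s,v \right)} = \left(7 + s\right) v - 45 = v \left(7 + s\right) - 45 = -45 + v \left(7 + s\right)$)
$d = 27350$ ($d = 10035 + 17315 = 27350$)
$d + R{\left(181,\left(-6 + 10\right) + 58 \right)} = 27350 - \left(45 - \left(\left(-6 + 10\right) + 58\right) \left(7 + 181\right)\right) = 27350 - \left(45 - \left(4 + 58\right) 188\right) = 27350 + \left(-45 + 62 \cdot 188\right) = 27350 + \left(-45 + 11656\right) = 27350 + 11611 = 38961$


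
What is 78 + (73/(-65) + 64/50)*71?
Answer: 28971/325 ≈ 89.141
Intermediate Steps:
78 + (73/(-65) + 64/50)*71 = 78 + (73*(-1/65) + 64*(1/50))*71 = 78 + (-73/65 + 32/25)*71 = 78 + (51/325)*71 = 78 + 3621/325 = 28971/325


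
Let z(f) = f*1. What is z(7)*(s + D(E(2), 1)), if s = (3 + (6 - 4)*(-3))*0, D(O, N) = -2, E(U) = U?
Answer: -14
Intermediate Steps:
z(f) = f
s = 0 (s = (3 + 2*(-3))*0 = (3 - 6)*0 = -3*0 = 0)
z(7)*(s + D(E(2), 1)) = 7*(0 - 2) = 7*(-2) = -14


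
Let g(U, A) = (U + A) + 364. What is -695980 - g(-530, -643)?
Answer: -695171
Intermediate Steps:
g(U, A) = 364 + A + U (g(U, A) = (A + U) + 364 = 364 + A + U)
-695980 - g(-530, -643) = -695980 - (364 - 643 - 530) = -695980 - 1*(-809) = -695980 + 809 = -695171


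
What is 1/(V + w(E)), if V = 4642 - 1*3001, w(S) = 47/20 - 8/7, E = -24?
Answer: 140/229909 ≈ 0.00060894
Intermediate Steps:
w(S) = 169/140 (w(S) = 47*(1/20) - 8*⅐ = 47/20 - 8/7 = 169/140)
V = 1641 (V = 4642 - 3001 = 1641)
1/(V + w(E)) = 1/(1641 + 169/140) = 1/(229909/140) = 140/229909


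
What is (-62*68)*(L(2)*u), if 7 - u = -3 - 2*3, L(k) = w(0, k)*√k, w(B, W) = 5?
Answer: -337280*√2 ≈ -4.7699e+5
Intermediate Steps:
L(k) = 5*√k
u = 16 (u = 7 - (-3 - 2*3) = 7 - (-3 - 6) = 7 - 1*(-9) = 7 + 9 = 16)
(-62*68)*(L(2)*u) = (-62*68)*((5*√2)*16) = -337280*√2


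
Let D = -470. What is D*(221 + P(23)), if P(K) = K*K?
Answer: -352500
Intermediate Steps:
P(K) = K²
D*(221 + P(23)) = -470*(221 + 23²) = -470*(221 + 529) = -470*750 = -352500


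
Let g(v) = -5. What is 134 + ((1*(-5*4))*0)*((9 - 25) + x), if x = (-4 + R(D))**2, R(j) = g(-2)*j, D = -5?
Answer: 134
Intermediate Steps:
R(j) = -5*j
x = 441 (x = (-4 - 5*(-5))**2 = (-4 + 25)**2 = 21**2 = 441)
134 + ((1*(-5*4))*0)*((9 - 25) + x) = 134 + ((1*(-5*4))*0)*((9 - 25) + 441) = 134 + ((1*(-20))*0)*(-16 + 441) = 134 - 20*0*425 = 134 + 0*425 = 134 + 0 = 134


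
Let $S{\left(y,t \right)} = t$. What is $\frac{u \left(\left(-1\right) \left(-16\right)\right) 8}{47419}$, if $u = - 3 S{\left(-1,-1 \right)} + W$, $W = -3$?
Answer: $0$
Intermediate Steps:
$u = 0$ ($u = \left(-3\right) \left(-1\right) - 3 = 3 - 3 = 0$)
$\frac{u \left(\left(-1\right) \left(-16\right)\right) 8}{47419} = \frac{0 \left(\left(-1\right) \left(-16\right)\right) 8}{47419} = 0 \cdot 16 \cdot 8 \cdot \frac{1}{47419} = 0 \cdot 8 \cdot \frac{1}{47419} = 0 \cdot \frac{1}{47419} = 0$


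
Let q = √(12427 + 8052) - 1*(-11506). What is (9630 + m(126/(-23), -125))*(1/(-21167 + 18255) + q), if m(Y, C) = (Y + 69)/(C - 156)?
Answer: 2085287671379859/18820256 + 62237229*√20479/6463 ≈ 1.1218e+8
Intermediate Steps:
m(Y, C) = (69 + Y)/(-156 + C)
q = 11506 + √20479 (q = √20479 + 11506 = 11506 + √20479 ≈ 11649.)
(9630 + m(126/(-23), -125))*(1/(-21167 + 18255) + q) = (9630 + (69 + 126/(-23))/(-156 - 125))*(1/(-21167 + 18255) + (11506 + √20479)) = (9630 + (69 + 126*(-1/23))/(-281))*(1/(-2912) + (11506 + √20479)) = (9630 - (69 - 126/23)/281)*(-1/2912 + (11506 + √20479)) = (9630 - 1/281*1461/23)*(33505471/2912 + √20479) = (9630 - 1461/6463)*(33505471/2912 + √20479) = 62237229*(33505471/2912 + √20479)/6463 = 2085287671379859/18820256 + 62237229*√20479/6463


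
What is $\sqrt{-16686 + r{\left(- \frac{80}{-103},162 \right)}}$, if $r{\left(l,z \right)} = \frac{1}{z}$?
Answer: $\frac{i \sqrt{5406262}}{18} \approx 129.17 i$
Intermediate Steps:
$\sqrt{-16686 + r{\left(- \frac{80}{-103},162 \right)}} = \sqrt{-16686 + \frac{1}{162}} = \sqrt{- \frac{2703131}{162}} = \frac{i \sqrt{5406262}}{18}$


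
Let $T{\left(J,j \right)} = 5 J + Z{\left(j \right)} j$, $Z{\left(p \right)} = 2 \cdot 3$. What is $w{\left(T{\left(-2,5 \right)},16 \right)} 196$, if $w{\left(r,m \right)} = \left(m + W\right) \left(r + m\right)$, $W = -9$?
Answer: $49392$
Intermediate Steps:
$Z{\left(p \right)} = 6$
$T{\left(J,j \right)} = 5 J + 6 j$
$w{\left(r,m \right)} = \left(-9 + m\right) \left(m + r\right)$ ($w{\left(r,m \right)} = \left(m - 9\right) \left(r + m\right) = \left(-9 + m\right) \left(m + r\right)$)
$w{\left(T{\left(-2,5 \right)},16 \right)} 196 = \left(16^{2} - 144 - 9 \left(5 \left(-2\right) + 6 \cdot 5\right) + 16 \left(5 \left(-2\right) + 6 \cdot 5\right)\right) 196 = \left(256 - 144 - 9 \left(-10 + 30\right) + 16 \left(-10 + 30\right)\right) 196 = \left(256 - 144 - 180 + 16 \cdot 20\right) 196 = \left(256 - 144 - 180 + 320\right) 196 = 252 \cdot 196 = 49392$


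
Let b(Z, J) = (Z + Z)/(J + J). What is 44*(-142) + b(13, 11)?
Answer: -68715/11 ≈ -6246.8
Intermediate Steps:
b(Z, J) = Z/J (b(Z, J) = (2*Z)/((2*J)) = (2*Z)*(1/(2*J)) = Z/J)
44*(-142) + b(13, 11) = 44*(-142) + 13/11 = -6248 + 13*(1/11) = -6248 + 13/11 = -68715/11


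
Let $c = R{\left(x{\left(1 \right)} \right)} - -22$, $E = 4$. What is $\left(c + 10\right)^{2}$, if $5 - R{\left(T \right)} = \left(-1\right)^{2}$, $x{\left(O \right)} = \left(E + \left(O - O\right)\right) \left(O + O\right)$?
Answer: $1296$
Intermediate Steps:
$x{\left(O \right)} = 8 O$ ($x{\left(O \right)} = \left(4 + \left(O - O\right)\right) \left(O + O\right) = \left(4 + 0\right) 2 O = 4 \cdot 2 O = 8 O$)
$R{\left(T \right)} = 4$ ($R{\left(T \right)} = 5 - \left(-1\right)^{2} = 5 - 1 = 4$)
$c = 26$ ($c = 4 - -22 = 4 + 22 = 26$)
$\left(c + 10\right)^{2} = \left(26 + 10\right)^{2} = 36^{2} = 1296$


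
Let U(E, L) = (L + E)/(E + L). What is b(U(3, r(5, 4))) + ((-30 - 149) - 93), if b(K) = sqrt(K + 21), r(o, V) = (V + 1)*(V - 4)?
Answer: -272 + sqrt(22) ≈ -267.31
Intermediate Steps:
r(o, V) = (1 + V)*(-4 + V)
U(E, L) = 1 (U(E, L) = (E + L)/(E + L) = 1)
b(K) = sqrt(21 + K)
b(U(3, r(5, 4))) + ((-30 - 149) - 93) = sqrt(21 + 1) + ((-30 - 149) - 93) = sqrt(22) + (-179 - 93) = sqrt(22) - 272 = -272 + sqrt(22)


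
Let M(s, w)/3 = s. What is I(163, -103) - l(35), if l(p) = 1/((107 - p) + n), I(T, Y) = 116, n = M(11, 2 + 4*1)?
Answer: 12179/105 ≈ 115.99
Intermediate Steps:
M(s, w) = 3*s
n = 33 (n = 3*11 = 33)
l(p) = 1/(140 - p) (l(p) = 1/((107 - p) + 33) = 1/(140 - p))
I(163, -103) - l(35) = 116 - (-1)/(-140 + 35) = 116 - (-1)/(-105) = 116 - (-1)*(-1)/105 = 116 - 1*1/105 = 116 - 1/105 = 12179/105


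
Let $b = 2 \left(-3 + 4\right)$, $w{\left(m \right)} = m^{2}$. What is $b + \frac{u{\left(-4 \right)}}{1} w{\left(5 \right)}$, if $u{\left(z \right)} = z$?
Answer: $-98$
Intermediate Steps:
$b = 2$ ($b = 2 \cdot 1 = 2$)
$b + \frac{u{\left(-4 \right)}}{1} w{\left(5 \right)} = 2 + - \frac{4}{1} \cdot 5^{2} = 2 + \left(-4\right) 1 \cdot 25 = 2 - 100 = -98$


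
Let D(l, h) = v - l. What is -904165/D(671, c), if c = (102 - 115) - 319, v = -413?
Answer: 904165/1084 ≈ 834.10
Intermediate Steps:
c = -332 (c = -13 - 319 = -332)
D(l, h) = -413 - l
-904165/D(671, c) = -904165/(-413 - 1*671) = -904165/(-413 - 671) = -904165/(-1084) = -904165*(-1/1084) = 904165/1084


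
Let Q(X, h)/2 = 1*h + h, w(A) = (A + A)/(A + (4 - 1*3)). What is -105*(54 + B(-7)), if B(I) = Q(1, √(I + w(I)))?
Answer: -5670 - 140*I*√42 ≈ -5670.0 - 907.3*I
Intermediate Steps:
w(A) = 2*A/(1 + A) (w(A) = (2*A)/(A + (4 - 3)) = (2*A)/(A + 1) = (2*A)/(1 + A) = 2*A/(1 + A))
Q(X, h) = 4*h (Q(X, h) = 2*(1*h + h) = 2*(h + h) = 2*(2*h) = 4*h)
B(I) = 4*√(I + 2*I/(1 + I))
-105*(54 + B(-7)) = -105*(54 + 4*√(-7*(3 - 7)/(1 - 7))) = -105*(54 + 4*√(-7*(-4)/(-6))) = -105*(54 + 4*√(-7*(-⅙)*(-4))) = -105*(54 + 4*√(-14/3)) = -105*(54 + 4*(I*√42/3)) = -105*(54 + 4*I*√42/3) = -5670 - 140*I*√42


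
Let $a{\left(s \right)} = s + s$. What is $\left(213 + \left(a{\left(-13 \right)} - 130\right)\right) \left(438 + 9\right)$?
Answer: $25479$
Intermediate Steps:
$a{\left(s \right)} = 2 s$
$\left(213 + \left(a{\left(-13 \right)} - 130\right)\right) \left(438 + 9\right) = \left(213 + \left(2 \left(-13\right) - 130\right)\right) \left(438 + 9\right) = \left(213 - 156\right) 447 = 57 \cdot 447 = 25479$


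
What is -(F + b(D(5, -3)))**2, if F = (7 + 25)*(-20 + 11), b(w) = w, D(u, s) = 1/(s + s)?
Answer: -2989441/36 ≈ -83040.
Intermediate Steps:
D(u, s) = 1/(2*s)
F = -288 (F = 32*(-9) = -288)
-(F + b(D(5, -3)))**2 = -(-288 + (1/2)/(-3))**2 = -(-288 + (1/2)*(-1/3))**2 = -(-288 - 1/6)**2 = -(-1729/6)**2 = -1*2989441/36 = -2989441/36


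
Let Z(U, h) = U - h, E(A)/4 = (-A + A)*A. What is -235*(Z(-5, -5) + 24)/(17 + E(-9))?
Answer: -5640/17 ≈ -331.76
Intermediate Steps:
E(A) = 0 (E(A) = 4*((-A + A)*A) = 4*(0*A) = 4*0 = 0)
-235*(Z(-5, -5) + 24)/(17 + E(-9)) = -235*((-5 - 1*(-5)) + 24)/(17 + 0) = -235*((-5 + 5) + 24)/17 = -235*(0 + 24)/17 = -5640/17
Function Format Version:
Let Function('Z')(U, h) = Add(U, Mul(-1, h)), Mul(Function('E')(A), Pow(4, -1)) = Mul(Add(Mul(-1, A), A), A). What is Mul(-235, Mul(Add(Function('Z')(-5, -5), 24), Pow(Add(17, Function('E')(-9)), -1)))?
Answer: Rational(-5640, 17) ≈ -331.76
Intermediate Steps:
Function('E')(A) = 0 (Function('E')(A) = Mul(4, Mul(Add(Mul(-1, A), A), A)) = Mul(4, Mul(0, A)) = Mul(4, 0) = 0)
Mul(-235, Mul(Add(Function('Z')(-5, -5), 24), Pow(Add(17, Function('E')(-9)), -1))) = Mul(-235, Mul(Add(Add(-5, Mul(-1, -5)), 24), Pow(Add(17, 0), -1))) = Mul(-235, Mul(Add(Add(-5, 5), 24), Pow(17, -1))) = Mul(-235, Mul(Add(0, 24), Rational(1, 17))) = Mul(-235, Mul(24, Rational(1, 17))) = Mul(-235, Rational(24, 17)) = Rational(-5640, 17)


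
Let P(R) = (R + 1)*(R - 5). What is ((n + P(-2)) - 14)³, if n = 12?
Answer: 125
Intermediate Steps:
P(R) = (1 + R)*(-5 + R)
((n + P(-2)) - 14)³ = ((12 + (-5 + (-2)² - 4*(-2))) - 14)³ = ((12 + (-5 + 4 + 8)) - 14)³ = ((12 + 7) - 14)³ = (19 - 14)³ = 5³ = 125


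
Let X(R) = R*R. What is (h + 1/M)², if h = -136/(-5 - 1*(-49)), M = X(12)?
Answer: 23863225/2509056 ≈ 9.5108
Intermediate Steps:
X(R) = R²
M = 144 (M = 12² = 144)
h = -34/11 (h = -136/(-5 + 49) = -136/44 = -136*1/44 = -34/11 ≈ -3.0909)
(h + 1/M)² = (-34/11 + 1/144)² = (-4885/1584)² = 23863225/2509056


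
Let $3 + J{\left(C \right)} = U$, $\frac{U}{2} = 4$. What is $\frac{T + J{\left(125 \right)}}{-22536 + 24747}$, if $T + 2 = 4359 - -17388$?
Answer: $\frac{7250}{737} \approx 9.8372$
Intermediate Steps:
$U = 8$ ($U = 2 \cdot 4 = 8$)
$J{\left(C \right)} = 5$ ($J{\left(C \right)} = -3 + 8 = 5$)
$T = 21745$ ($T = -2 + \left(4359 - -17388\right) = -2 + \left(4359 + 17388\right) = -2 + 21747 = 21745$)
$\frac{T + J{\left(125 \right)}}{-22536 + 24747} = \frac{21745 + 5}{-22536 + 24747} = \frac{21750}{2211} = 21750 \cdot \frac{1}{2211} = \frac{7250}{737}$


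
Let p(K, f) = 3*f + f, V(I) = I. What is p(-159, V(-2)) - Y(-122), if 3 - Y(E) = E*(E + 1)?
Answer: 14751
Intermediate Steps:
Y(E) = 3 - E*(1 + E) (Y(E) = 3 - E*(E + 1) = 3 - E*(1 + E))
p(K, f) = 4*f
p(-159, V(-2)) - Y(-122) = 4*(-2) - (3 - 1*(-122) - 1*(-122)**2) = -8 - (3 + 122 - 1*14884) = -8 - (3 + 122 - 14884) = -8 - 1*(-14759) = -8 + 14759 = 14751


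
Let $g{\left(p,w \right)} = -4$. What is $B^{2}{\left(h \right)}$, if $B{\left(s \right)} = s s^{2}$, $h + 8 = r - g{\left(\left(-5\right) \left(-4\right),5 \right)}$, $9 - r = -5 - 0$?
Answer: $1000000$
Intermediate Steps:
$r = 14$ ($r = 9 - \left(-5 - 0\right) = 9 - \left(-5 + 0\right) = 9 - -5 = 9 + 5 = 14$)
$h = 10$ ($h = -8 + \left(14 - -4\right) = -8 + \left(14 + 4\right) = -8 + 18 = 10$)
$B{\left(s \right)} = s^{3}$
$B^{2}{\left(h \right)} = \left(10^{3}\right)^{2} = 1000^{2} = 1000000$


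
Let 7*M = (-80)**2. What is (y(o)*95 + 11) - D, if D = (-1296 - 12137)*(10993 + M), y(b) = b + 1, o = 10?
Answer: 159951625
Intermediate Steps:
y(b) = 1 + b
M = 6400/7 (M = (1/7)*(-80)**2 = (1/7)*6400 = 6400/7 ≈ 914.29)
D = -159950569 (D = (-1296 - 12137)*(10993 + 6400/7) = -13433*83351/7 = -159950569)
(y(o)*95 + 11) - D = ((1 + 10)*95 + 11) - 1*(-159950569) = (11*95 + 11) + 159950569 = (1045 + 11) + 159950569 = 1056 + 159950569 = 159951625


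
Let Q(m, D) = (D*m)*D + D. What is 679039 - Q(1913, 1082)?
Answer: -2238917055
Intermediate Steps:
Q(m, D) = D + m*D² (Q(m, D) = m*D² + D = D + m*D²)
679039 - Q(1913, 1082) = 679039 - 1082*(1 + 1082*1913) = 679039 - 1082*(1 + 2069866) = 679039 - 1082*2069867 = 679039 - 1*2239596094 = 679039 - 2239596094 = -2238917055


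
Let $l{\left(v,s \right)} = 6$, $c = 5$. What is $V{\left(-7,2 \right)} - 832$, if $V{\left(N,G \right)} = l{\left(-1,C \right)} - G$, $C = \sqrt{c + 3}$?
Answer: $-828$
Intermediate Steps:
$C = 2 \sqrt{2}$ ($C = \sqrt{5 + 3} = \sqrt{8} = 2 \sqrt{2} \approx 2.8284$)
$V{\left(N,G \right)} = 6 - G$
$V{\left(-7,2 \right)} - 832 = \left(6 - 2\right) - 832 = 4 - 832 = -828$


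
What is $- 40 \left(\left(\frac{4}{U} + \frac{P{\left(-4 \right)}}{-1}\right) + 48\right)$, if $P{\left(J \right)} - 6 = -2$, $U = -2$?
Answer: $-1680$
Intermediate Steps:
$P{\left(J \right)} = 4$ ($P{\left(J \right)} = 6 - 2 = 4$)
$- 40 \left(\left(\frac{4}{U} + \frac{P{\left(-4 \right)}}{-1}\right) + 48\right) = - 40 \left(\left(\frac{4}{-2} + \frac{4}{-1}\right) + 48\right) = - 40 \left(\left(4 \left(- \frac{1}{2}\right) + 4 \left(-1\right)\right) + 48\right) = - 40 \left(\left(-2 - 4\right) + 48\right) = - 40 \left(-6 + 48\right) = \left(-40\right) 42 = -1680$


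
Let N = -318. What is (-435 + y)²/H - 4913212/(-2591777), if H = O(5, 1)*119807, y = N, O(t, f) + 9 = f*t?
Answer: 884987875343/1242052108156 ≈ 0.71252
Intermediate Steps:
O(t, f) = -9 + f*t
y = -318
H = -479228 (H = (-9 + 1*5)*119807 = (-9 + 5)*119807 = -4*119807 = -479228)
(-435 + y)²/H - 4913212/(-2591777) = (-435 - 318)²/(-479228) - 4913212/(-2591777) = (-753)²*(-1/479228) - 4913212*(-1/2591777) = 567009*(-1/479228) + 4913212/2591777 = -567009/479228 + 4913212/2591777 = 884987875343/1242052108156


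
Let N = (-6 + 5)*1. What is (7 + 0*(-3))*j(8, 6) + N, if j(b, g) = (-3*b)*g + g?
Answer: -967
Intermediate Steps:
N = -1 (N = -1*1 = -1)
j(b, g) = g - 3*b*g (j(b, g) = -3*b*g + g = g - 3*b*g)
(7 + 0*(-3))*j(8, 6) + N = (7 + 0*(-3))*(6*(1 - 3*8)) - 1 = (7 + 0)*(6*(1 - 24)) - 1 = 7*(6*(-23)) - 1 = 7*(-138) - 1 = -966 - 1 = -967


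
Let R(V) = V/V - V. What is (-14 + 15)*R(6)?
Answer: -5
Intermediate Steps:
R(V) = 1 - V
(-14 + 15)*R(6) = (-14 + 15)*(1 - 1*6) = 1*(1 - 6) = 1*(-5) = -5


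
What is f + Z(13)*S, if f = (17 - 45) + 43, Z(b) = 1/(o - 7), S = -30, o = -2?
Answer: 55/3 ≈ 18.333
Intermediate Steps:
Z(b) = -1/9 (Z(b) = 1/(-2 - 7) = 1/(-9) = -1/9)
f = 15 (f = -28 + 43 = 15)
f + Z(13)*S = 15 - 1/9*(-30) = 15 + 10/3 = 55/3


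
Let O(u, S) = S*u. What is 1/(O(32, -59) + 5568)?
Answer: 1/3680 ≈ 0.00027174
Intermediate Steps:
1/(O(32, -59) + 5568) = 1/(-59*32 + 5568) = 1/(-1888 + 5568) = 1/3680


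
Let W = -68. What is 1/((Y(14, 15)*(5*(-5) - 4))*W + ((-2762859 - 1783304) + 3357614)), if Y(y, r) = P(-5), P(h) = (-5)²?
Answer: -1/1139249 ≈ -8.7777e-7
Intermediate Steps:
P(h) = 25
Y(y, r) = 25
1/((Y(14, 15)*(5*(-5) - 4))*W + ((-2762859 - 1783304) + 3357614)) = 1/((25*(5*(-5) - 4))*(-68) + ((-2762859 - 1783304) + 3357614)) = 1/((25*(-25 - 4))*(-68) + (-4546163 + 3357614)) = 1/((25*(-29))*(-68) - 1188549) = 1/(-725*(-68) - 1188549) = 1/(49300 - 1188549) = 1/(-1139249) = -1/1139249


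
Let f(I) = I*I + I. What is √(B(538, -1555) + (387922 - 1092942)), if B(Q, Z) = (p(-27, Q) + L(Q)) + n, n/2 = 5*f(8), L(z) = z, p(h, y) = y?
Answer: 6*I*√19534 ≈ 838.58*I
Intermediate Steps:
f(I) = I + I² (f(I) = I² + I = I + I²)
n = 720 (n = 2*(5*(8*(1 + 8))) = 2*(5*(8*9)) = 2*(5*72) = 2*360 = 720)
B(Q, Z) = 720 + 2*Q (B(Q, Z) = (Q + Q) + 720 = 2*Q + 720 = 720 + 2*Q)
√(B(538, -1555) + (387922 - 1092942)) = √((720 + 2*538) + (387922 - 1092942)) = √((720 + 1076) - 705020) = √(1796 - 705020) = √(-703224) = 6*I*√19534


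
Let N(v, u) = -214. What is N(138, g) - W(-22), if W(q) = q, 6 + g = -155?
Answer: -192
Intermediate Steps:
g = -161 (g = -6 - 155 = -161)
N(138, g) - W(-22) = -214 - 1*(-22) = -214 + 22 = -192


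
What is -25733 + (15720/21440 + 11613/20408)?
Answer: -17591938337/683668 ≈ -25732.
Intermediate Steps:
-25733 + (15720/21440 + 11613/20408) = -25733 + (15720*(1/21440) + 11613*(1/20408)) = -25733 + (393/536 + 11613/20408) = -25733 + 890307/683668 = -17591938337/683668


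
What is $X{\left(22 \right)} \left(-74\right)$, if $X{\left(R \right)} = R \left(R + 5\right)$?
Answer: $-43956$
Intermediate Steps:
$X{\left(R \right)} = R \left(5 + R\right)$
$X{\left(22 \right)} \left(-74\right) = 22 \left(5 + 22\right) \left(-74\right) = 22 \cdot 27 \left(-74\right) = 594 \left(-74\right) = -43956$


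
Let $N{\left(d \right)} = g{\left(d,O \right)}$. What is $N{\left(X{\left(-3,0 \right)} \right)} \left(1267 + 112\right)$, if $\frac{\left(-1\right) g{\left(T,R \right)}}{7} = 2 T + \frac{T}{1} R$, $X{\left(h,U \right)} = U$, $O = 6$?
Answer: $0$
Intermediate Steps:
$g{\left(T,R \right)} = - 14 T - 7 R T$ ($g{\left(T,R \right)} = - 7 \left(2 T + \frac{T}{1} R\right) = - 7 \left(2 T + T 1 R\right) = - 7 \left(2 T + T R\right) = - 7 \left(2 T + R T\right) = - 14 T - 7 R T$)
$N{\left(d \right)} = - 56 d$ ($N{\left(d \right)} = - 7 d \left(2 + 6\right) = \left(-7\right) d 8 = - 56 d$)
$N{\left(X{\left(-3,0 \right)} \right)} \left(1267 + 112\right) = \left(-56\right) 0 \left(1267 + 112\right) = 0 \cdot 1379 = 0$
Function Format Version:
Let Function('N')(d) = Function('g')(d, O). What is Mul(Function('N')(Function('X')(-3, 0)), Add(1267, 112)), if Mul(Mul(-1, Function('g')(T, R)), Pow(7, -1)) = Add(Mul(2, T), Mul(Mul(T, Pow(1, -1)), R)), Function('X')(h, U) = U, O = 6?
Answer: 0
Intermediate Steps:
Function('g')(T, R) = Add(Mul(-14, T), Mul(-7, R, T)) (Function('g')(T, R) = Mul(-7, Add(Mul(2, T), Mul(Mul(T, Pow(1, -1)), R))) = Mul(-7, Add(Mul(2, T), Mul(Mul(T, 1), R))) = Mul(-7, Add(Mul(2, T), Mul(T, R))) = Mul(-7, Add(Mul(2, T), Mul(R, T))) = Add(Mul(-14, T), Mul(-7, R, T)))
Function('N')(d) = Mul(-56, d) (Function('N')(d) = Mul(-7, d, Add(2, 6)) = Mul(-7, d, 8) = Mul(-56, d))
Mul(Function('N')(Function('X')(-3, 0)), Add(1267, 112)) = Mul(Mul(-56, 0), Add(1267, 112)) = Mul(0, 1379) = 0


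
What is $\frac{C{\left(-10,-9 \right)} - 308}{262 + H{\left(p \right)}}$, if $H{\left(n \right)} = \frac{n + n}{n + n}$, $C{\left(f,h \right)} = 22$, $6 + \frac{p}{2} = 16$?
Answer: $- \frac{286}{263} \approx -1.0875$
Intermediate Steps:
$p = 20$ ($p = -12 + 2 \cdot 16 = -12 + 32 = 20$)
$H{\left(n \right)} = 1$ ($H{\left(n \right)} = \frac{2 n}{2 n} = 2 n \frac{1}{2 n} = 1$)
$\frac{C{\left(-10,-9 \right)} - 308}{262 + H{\left(p \right)}} = \frac{22 - 308}{262 + 1} = - \frac{286}{263}$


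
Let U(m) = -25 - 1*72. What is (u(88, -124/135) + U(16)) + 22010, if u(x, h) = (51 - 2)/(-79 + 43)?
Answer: 788819/36 ≈ 21912.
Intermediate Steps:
U(m) = -97 (U(m) = -25 - 72 = -97)
u(x, h) = -49/36 (u(x, h) = 49/(-36) = 49*(-1/36) = -49/36)
(u(88, -124/135) + U(16)) + 22010 = (-49/36 - 97) + 22010 = -3541/36 + 22010 = 788819/36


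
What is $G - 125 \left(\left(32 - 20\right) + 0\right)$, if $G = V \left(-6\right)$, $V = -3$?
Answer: $-1482$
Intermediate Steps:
$G = 18$ ($G = \left(-3\right) \left(-6\right) = 18$)
$G - 125 \left(\left(32 - 20\right) + 0\right) = 18 - 125 \left(\left(32 - 20\right) + 0\right) = 18 - 125 \left(12 + 0\right) = 18 - 1500 = -1482$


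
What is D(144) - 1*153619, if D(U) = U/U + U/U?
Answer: -153617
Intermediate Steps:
D(U) = 2 (D(U) = 1 + 1 = 2)
D(144) - 1*153619 = 2 - 1*153619 = 2 - 153619 = -153617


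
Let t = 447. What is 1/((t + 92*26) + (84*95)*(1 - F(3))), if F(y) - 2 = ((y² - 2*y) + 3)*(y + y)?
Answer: -1/292421 ≈ -3.4197e-6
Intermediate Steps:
F(y) = 2 + 2*y*(3 + y² - 2*y) (F(y) = 2 + ((y² - 2*y) + 3)*(y + y) = 2 + (3 + y² - 2*y)*(2*y) = 2 + 2*y*(3 + y² - 2*y))
1/((t + 92*26) + (84*95)*(1 - F(3))) = 1/((447 + 92*26) + (84*95)*(1 - (2 - 4*3² + 2*3³ + 6*3))) = 1/((447 + 2392) + 7980*(1 - (2 - 4*9 + 2*27 + 18))) = 1/(2839 + 7980*(1 - (2 - 36 + 54 + 18))) = 1/(2839 + 7980*(1 - 1*38)) = 1/(2839 + 7980*(1 - 38)) = 1/(2839 + 7980*(-37)) = 1/(2839 - 295260) = 1/(-292421) = -1/292421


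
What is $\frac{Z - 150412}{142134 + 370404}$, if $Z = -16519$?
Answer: $- \frac{166931}{512538} \approx -0.3257$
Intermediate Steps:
$\frac{Z - 150412}{142134 + 370404} = \frac{-16519 - 150412}{142134 + 370404} = - \frac{166931}{512538}$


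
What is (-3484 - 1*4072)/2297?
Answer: -7556/2297 ≈ -3.2895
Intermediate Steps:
(-3484 - 1*4072)/2297 = (-3484 - 4072)*(1/2297) = -7556*1/2297 = -7556/2297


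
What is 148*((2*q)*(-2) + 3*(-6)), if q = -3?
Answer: -888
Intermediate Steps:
148*((2*q)*(-2) + 3*(-6)) = 148*((2*(-3))*(-2) + 3*(-6)) = 148*(-6*(-2) - 18) = 148*(12 - 18) = 148*(-6) = -888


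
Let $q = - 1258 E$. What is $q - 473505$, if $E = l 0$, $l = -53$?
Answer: $-473505$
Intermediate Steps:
$E = 0$ ($E = \left(-53\right) 0 = 0$)
$q = 0$ ($q = \left(-1258\right) 0 = 0$)
$q - 473505 = 0 - 473505 = -473505$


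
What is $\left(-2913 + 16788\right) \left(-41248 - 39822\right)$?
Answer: $-1124846250$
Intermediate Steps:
$\left(-2913 + 16788\right) \left(-41248 - 39822\right) = 13875 \left(-81070\right) = -1124846250$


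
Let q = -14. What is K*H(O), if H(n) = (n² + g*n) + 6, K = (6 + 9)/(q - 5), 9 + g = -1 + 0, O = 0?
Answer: -90/19 ≈ -4.7368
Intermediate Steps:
g = -10 (g = -9 + (-1 + 0) = -9 - 1 = -10)
K = -15/19 (K = (6 + 9)/(-14 - 5) = 15/(-19) = 15*(-1/19) = -15/19 ≈ -0.78947)
H(n) = 6 + n² - 10*n (H(n) = (n² - 10*n) + 6 = 6 + n² - 10*n)
K*H(O) = -15*(6 + 0² - 10*0)/19 = -15*(6 + 0 + 0)/19 = -15/19*6 = -90/19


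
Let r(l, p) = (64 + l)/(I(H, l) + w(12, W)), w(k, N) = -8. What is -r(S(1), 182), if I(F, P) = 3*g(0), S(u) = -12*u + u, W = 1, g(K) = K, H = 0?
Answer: 53/8 ≈ 6.6250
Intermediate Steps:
S(u) = -11*u
I(F, P) = 0 (I(F, P) = 3*0 = 0)
r(l, p) = -8 - l/8 (r(l, p) = (64 + l)/(0 - 8) = (64 + l)/(-8) = (64 + l)*(-⅛) = -8 - l/8)
-r(S(1), 182) = -(-8 - (-11)/8) = -(-8 - ⅛*(-11)) = -(-8 + 11/8) = -1*(-53/8) = 53/8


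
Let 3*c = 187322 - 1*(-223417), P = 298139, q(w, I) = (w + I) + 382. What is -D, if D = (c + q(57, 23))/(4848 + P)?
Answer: -137375/302987 ≈ -0.45340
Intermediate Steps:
q(w, I) = 382 + I + w (q(w, I) = (I + w) + 382 = 382 + I + w)
c = 136913 (c = (187322 - 1*(-223417))/3 = (187322 + 223417)/3 = (⅓)*410739 = 136913)
D = 137375/302987 (D = (136913 + (382 + 23 + 57))/(4848 + 298139) = (136913 + 462)/302987 = 137375*(1/302987) = 137375/302987 ≈ 0.45340)
-D = -1*137375/302987 = -137375/302987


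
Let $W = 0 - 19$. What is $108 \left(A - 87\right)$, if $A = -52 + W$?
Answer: $-17064$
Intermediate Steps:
$W = -19$
$A = -71$ ($A = -52 - 19 = -71$)
$108 \left(A - 87\right) = 108 \left(-71 - 87\right) = 108 \left(-158\right) = -17064$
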